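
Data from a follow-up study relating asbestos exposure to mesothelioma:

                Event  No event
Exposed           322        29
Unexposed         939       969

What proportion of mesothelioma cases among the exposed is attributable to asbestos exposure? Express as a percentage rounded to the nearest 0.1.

Cells: a = 322, b = 29, c = 939, d = 969.
Risk in exposed = 322/351 = 0.91738; risk in unexposed = 939/1908 = 0.49214.
RR = 0.91738/0.49214 = 1.86407
AR% = (RR − 1)/RR × 100 = (1.86407 − 1)/1.86407 × 100 = 46.3539%

46.4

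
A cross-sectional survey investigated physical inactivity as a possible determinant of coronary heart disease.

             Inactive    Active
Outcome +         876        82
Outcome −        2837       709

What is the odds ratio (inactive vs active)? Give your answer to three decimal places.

2.670

Reading the table with exposure as columns: a = 876 (Inactive, case), b = 2837 (Inactive, non-case), c = 82 (Active, case), d = 709.
OR = (a·d)/(b·c) = (876 × 709) / (2837 × 82) = 621084 / 232634 = 2.66979
The odds of coronary heart disease are about 2.67 times as high in the inactive group.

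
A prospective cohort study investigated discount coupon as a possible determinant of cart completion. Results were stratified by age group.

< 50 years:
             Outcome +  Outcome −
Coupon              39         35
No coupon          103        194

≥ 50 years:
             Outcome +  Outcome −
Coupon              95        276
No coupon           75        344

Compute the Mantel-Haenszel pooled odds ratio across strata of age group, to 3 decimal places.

OR_MH = Σ(aᵢdᵢ/nᵢ) / Σ(bᵢcᵢ/nᵢ), where nᵢ is the stratum total.
Stratum 1 (< 50 years): n = 371; a·d/n = 39·194/371 = 20.3935; b·c/n = 35·103/371 = 9.7170
Stratum 2 (≥ 50 years): n = 790; a·d/n = 95·344/790 = 41.3671; b·c/n = 276·75/790 = 26.2025
OR_MH = (20.3935 + 41.3671) / (9.7170 + 26.2025) = 61.7606 / 35.9195 = 1.71942

1.719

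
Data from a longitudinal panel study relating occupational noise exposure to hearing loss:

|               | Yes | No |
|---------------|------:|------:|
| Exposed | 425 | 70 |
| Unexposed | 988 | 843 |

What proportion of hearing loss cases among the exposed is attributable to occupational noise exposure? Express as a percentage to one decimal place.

Cells: a = 425, b = 70, c = 988, d = 843.
Risk in exposed = 425/495 = 0.85859; risk in unexposed = 988/1831 = 0.53960.
RR = 0.85859/0.53960 = 1.59116
AR% = (RR − 1)/RR × 100 = (1.59116 − 1)/1.59116 × 100 = 37.1530%

37.2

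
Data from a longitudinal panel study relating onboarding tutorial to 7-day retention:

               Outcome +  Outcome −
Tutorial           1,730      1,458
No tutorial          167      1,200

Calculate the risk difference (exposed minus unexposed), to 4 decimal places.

0.4205

Cells: a = 1730, b = 1458, c = 167, d = 1200.
Risk in exposed = 1730/3188 = 0.542660; risk in unexposed = 167/1367 = 0.122165.
Risk difference = 0.542660 − 0.122165 = 0.420495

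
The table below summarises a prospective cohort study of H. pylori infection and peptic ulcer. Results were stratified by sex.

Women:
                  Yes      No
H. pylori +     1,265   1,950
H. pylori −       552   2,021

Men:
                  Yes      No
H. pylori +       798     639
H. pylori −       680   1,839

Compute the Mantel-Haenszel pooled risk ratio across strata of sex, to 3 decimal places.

1.934

RR_MH = Σ(aᵢ·n₀ᵢ/nᵢ) / Σ(cᵢ·n₁ᵢ/nᵢ), with n₁ᵢ = aᵢ+bᵢ (exposed), n₀ᵢ = cᵢ+dᵢ (unexposed), nᵢ = n₁ᵢ+n₀ᵢ.
Stratum 1 (Women): n₁ = 3215, n₀ = 2573, n = 5788; a·n₀/n = 1265·2573/5788 = 562.3436; c·n₁/n = 552·3215/5788 = 306.6137
Stratum 2 (Men): n₁ = 1437, n₀ = 2519, n = 3956; a·n₀/n = 798·2519/3956 = 508.1299; c·n₁/n = 680·1437/3956 = 247.0071
RR_MH = (562.3436 + 508.1299) / (306.6137 + 247.0071) = 1070.4736 / 553.6208 = 1.93359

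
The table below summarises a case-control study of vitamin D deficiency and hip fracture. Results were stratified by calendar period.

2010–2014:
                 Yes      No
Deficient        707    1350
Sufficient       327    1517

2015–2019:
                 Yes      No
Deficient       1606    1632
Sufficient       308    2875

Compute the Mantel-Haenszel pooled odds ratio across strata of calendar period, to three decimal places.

OR_MH = Σ(aᵢdᵢ/nᵢ) / Σ(bᵢcᵢ/nᵢ), where nᵢ is the stratum total.
Stratum 1 (2010–2014): n = 3901; a·d/n = 707·1517/3901 = 274.9344; b·c/n = 1350·327/3901 = 113.1633
Stratum 2 (2015–2019): n = 6421; a·d/n = 1606·2875/6421 = 719.0858; b·c/n = 1632·308/6421 = 78.2831
OR_MH = (274.9344 + 719.0858) / (113.1633 + 78.2831) = 994.0202 / 191.4464 = 5.19216

5.192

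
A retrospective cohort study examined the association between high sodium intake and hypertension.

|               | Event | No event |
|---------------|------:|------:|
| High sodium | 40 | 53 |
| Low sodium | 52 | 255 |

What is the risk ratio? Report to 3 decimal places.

2.539

Cells: a = 40, b = 53, c = 52, d = 255.
Risk in exposed = 40/93 = 0.43011; risk in unexposed = 52/307 = 0.16938.
RR = 0.43011 / 0.16938 = 2.53929
The risk among the exposed is 2.54 times that among the unexposed.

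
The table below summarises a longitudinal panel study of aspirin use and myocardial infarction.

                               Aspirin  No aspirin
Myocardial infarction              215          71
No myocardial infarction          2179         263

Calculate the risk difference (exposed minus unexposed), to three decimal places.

Reading the table with exposure as columns: a = 215 (Aspirin, case), b = 2179 (Aspirin, non-case), c = 71 (No aspirin, case), d = 263.
Risk in exposed = 215/2394 = 0.089808; risk in unexposed = 71/334 = 0.212575.
Risk difference = 0.089808 − 0.212575 = -0.122767

-0.123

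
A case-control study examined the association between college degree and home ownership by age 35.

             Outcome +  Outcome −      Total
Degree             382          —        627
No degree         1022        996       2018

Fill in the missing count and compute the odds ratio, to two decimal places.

1.52

The missing cell is in the exposed row: 627 − 382 = 245.
So a = 382, b = 245, c = 1022, d = 996.
OR = (a·d)/(b·c) = (382 × 996) / (245 × 1022) = 380472 / 250390 = 1.51952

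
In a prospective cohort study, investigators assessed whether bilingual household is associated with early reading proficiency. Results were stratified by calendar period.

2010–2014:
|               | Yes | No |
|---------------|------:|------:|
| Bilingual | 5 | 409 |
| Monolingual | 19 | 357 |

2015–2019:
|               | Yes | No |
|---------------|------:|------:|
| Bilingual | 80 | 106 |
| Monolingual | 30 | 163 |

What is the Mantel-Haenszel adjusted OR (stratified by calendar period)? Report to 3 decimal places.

OR_MH = Σ(aᵢdᵢ/nᵢ) / Σ(bᵢcᵢ/nᵢ), where nᵢ is the stratum total.
Stratum 1 (2010–2014): n = 790; a·d/n = 5·357/790 = 2.2595; b·c/n = 409·19/790 = 9.8367
Stratum 2 (2015–2019): n = 379; a·d/n = 80·163/379 = 34.4063; b·c/n = 106·30/379 = 8.3905
OR_MH = (2.2595 + 34.4063) / (9.8367 + 8.3905) = 36.6658 / 18.2272 = 2.01160

2.012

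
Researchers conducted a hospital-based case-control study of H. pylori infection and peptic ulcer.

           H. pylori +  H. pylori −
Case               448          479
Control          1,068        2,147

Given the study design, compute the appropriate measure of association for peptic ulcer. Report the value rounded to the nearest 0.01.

1.88

Reading the table with exposure as columns: a = 448 (H. pylori +, case), b = 1068 (H. pylori +, non-case), c = 479 (H. pylori −, case), d = 2147.
This is a hospital-based case-control study: participants were sampled on outcome status, so risks in the source population cannot be estimated directly — relative risk is not valid here. The odds ratio is the appropriate measure.
OR = (a·d)/(b·c) = (448 × 2147) / (1068 × 479) = 961856 / 511572 = 1.88020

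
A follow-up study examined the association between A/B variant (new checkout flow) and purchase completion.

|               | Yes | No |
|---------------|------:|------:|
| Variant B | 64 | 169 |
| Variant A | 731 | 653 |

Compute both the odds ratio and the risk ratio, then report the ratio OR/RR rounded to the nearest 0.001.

0.650

Cells: a = 64, b = 169, c = 731, d = 653.
OR = (64·653)/(169·731) = 41792/123539 = 0.33829
Risk in exposed = 64/233 = 0.27468; risk in unexposed = 731/1384 = 0.52818; RR = 0.52005
OR/RR = 0.33829 / 0.52005 = 0.65050
The outcome is not rare, so the OR lies further from 1 than the RR.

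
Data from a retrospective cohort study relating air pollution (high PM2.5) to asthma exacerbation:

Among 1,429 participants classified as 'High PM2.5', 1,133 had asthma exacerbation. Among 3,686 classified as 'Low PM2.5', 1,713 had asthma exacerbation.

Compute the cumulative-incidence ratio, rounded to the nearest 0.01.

1.71

From the description: a = 1133, b = 296, c = 1713, d = 1973.
Risk in exposed = 1133/1429 = 0.79286; risk in unexposed = 1713/3686 = 0.46473.
RR = 0.79286 / 0.46473 = 1.70607
The risk among the exposed is 1.71 times that among the unexposed.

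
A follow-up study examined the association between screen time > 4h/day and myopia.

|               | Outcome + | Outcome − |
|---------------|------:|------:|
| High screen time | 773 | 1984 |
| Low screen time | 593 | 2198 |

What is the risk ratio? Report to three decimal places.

1.320

Cells: a = 773, b = 1984, c = 593, d = 2198.
Risk in exposed = 773/2757 = 0.28038; risk in unexposed = 593/2791 = 0.21247.
RR = 0.28038 / 0.21247 = 1.31962
The risk among the exposed is 1.32 times that among the unexposed.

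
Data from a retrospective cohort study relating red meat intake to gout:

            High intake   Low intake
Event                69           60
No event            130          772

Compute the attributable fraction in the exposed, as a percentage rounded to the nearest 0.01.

Reading the table with exposure as columns: a = 69 (High intake, case), b = 130 (High intake, non-case), c = 60 (Low intake, case), d = 772.
Risk in exposed = 69/199 = 0.34673; risk in unexposed = 60/832 = 0.07212.
RR = 0.34673/0.07212 = 4.80804
AR% = (RR − 1)/RR × 100 = (4.80804 − 1)/4.80804 × 100 = 79.2015%

79.20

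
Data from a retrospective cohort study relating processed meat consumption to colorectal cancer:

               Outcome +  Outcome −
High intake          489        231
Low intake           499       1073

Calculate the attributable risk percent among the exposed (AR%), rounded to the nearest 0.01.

53.26

Cells: a = 489, b = 231, c = 499, d = 1073.
Risk in exposed = 489/720 = 0.67917; risk in unexposed = 499/1572 = 0.31743.
RR = 0.67917/0.31743 = 2.13958
AR% = (RR − 1)/RR × 100 = (2.13958 − 1)/2.13958 × 100 = 53.2618%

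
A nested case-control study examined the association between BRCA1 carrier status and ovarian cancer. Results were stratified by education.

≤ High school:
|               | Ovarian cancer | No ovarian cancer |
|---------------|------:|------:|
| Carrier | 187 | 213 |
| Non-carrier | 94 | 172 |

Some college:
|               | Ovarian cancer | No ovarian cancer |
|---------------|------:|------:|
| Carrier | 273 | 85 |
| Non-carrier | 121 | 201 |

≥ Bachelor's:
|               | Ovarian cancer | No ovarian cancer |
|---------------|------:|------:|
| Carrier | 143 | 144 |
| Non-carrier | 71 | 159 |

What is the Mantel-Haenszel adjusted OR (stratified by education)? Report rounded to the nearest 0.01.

2.66

OR_MH = Σ(aᵢdᵢ/nᵢ) / Σ(bᵢcᵢ/nᵢ), where nᵢ is the stratum total.
Stratum 1 (≤ High school): n = 666; a·d/n = 187·172/666 = 48.2943; b·c/n = 213·94/666 = 30.0631
Stratum 2 (Some college): n = 680; a·d/n = 273·201/680 = 80.6956; b·c/n = 85·121/680 = 15.1250
Stratum 3 (≥ Bachelor's): n = 517; a·d/n = 143·159/517 = 43.9787; b·c/n = 144·71/517 = 19.7756
OR_MH = (48.2943 + 80.6956 + 43.9787) / (30.0631 + 15.1250 + 19.7756) = 172.9686 / 64.9637 = 2.66254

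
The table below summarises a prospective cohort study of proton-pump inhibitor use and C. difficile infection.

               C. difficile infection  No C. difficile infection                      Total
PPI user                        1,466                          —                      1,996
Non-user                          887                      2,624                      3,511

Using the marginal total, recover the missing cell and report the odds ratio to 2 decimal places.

The missing cell is in the exposed row: 1996 − 1466 = 530.
So a = 1466, b = 530, c = 887, d = 2624.
OR = (a·d)/(b·c) = (1466 × 2624) / (530 × 887) = 3846784 / 470110 = 8.18273

8.18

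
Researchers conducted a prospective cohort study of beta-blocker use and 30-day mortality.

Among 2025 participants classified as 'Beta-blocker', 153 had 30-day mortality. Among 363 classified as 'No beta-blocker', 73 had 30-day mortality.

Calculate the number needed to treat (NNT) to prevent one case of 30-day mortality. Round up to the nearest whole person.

8

Risk in treated group = 153/2025 = 0.07556; risk in control = 73/363 = 0.20110.
Absolute risk reduction = 0.20110 − 0.07556 = 0.12555
NNT = 1 / ARR = 1 / 0.12555 = 7.965 → round up → 8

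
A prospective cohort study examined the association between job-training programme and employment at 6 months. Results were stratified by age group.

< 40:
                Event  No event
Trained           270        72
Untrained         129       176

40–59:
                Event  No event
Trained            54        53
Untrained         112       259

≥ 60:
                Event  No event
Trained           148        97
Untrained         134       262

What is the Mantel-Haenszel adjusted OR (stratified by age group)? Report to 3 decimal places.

OR_MH = Σ(aᵢdᵢ/nᵢ) / Σ(bᵢcᵢ/nᵢ), where nᵢ is the stratum total.
Stratum 1 (< 40): n = 647; a·d/n = 270·176/647 = 73.4467; b·c/n = 72·129/647 = 14.3555
Stratum 2 (40–59): n = 478; a·d/n = 54·259/478 = 29.2594; b·c/n = 53·112/478 = 12.4184
Stratum 3 (≥ 60): n = 641; a·d/n = 148·262/641 = 60.4930; b·c/n = 97·134/641 = 20.2777
OR_MH = (73.4467 + 29.2594 + 60.4930) / (14.3555 + 12.4184 + 20.2777) = 163.1991 / 47.0516 = 3.46851

3.469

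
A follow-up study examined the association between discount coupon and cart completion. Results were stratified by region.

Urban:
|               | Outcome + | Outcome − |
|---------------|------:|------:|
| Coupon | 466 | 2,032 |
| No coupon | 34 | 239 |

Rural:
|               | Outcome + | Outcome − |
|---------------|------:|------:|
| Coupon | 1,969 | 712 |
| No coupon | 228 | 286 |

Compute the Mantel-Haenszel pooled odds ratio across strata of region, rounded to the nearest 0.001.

OR_MH = Σ(aᵢdᵢ/nᵢ) / Σ(bᵢcᵢ/nᵢ), where nᵢ is the stratum total.
Stratum 1 (Urban): n = 2771; a·d/n = 466·239/2771 = 40.1927; b·c/n = 2032·34/2771 = 24.9325
Stratum 2 (Rural): n = 3195; a·d/n = 1969·286/3195 = 176.2548; b·c/n = 712·228/3195 = 50.8094
OR_MH = (40.1927 + 176.2548) / (24.9325 + 50.8094) = 216.4475 / 75.7419 = 2.85770

2.858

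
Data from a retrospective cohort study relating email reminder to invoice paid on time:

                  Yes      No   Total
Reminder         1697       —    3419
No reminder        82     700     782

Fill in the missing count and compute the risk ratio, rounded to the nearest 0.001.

4.733

The missing cell is in the exposed row: 3419 − 1697 = 1722.
So a = 1697, b = 1722, c = 82, d = 700.
RR = [a/(a+b)] / [c/(c+d)] = (1697/3419) / (82/782) = 0.49634/0.10486 = 4.73343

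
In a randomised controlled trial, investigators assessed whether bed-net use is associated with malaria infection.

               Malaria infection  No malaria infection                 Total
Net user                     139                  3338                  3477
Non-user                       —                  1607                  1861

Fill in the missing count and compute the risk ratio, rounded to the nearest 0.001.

The missing cell is in the unexposed row: 1861 − 1607 = 254.
So a = 139, b = 3338, c = 254, d = 1607.
RR = [a/(a+b)] / [c/(c+d)] = (139/3477) / (254/1861) = 0.03998/0.13649 = 0.29290

0.293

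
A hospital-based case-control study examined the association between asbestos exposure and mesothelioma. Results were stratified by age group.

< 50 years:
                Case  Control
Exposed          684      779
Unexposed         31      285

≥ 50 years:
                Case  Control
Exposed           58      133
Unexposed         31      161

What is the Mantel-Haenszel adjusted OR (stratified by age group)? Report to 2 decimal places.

OR_MH = Σ(aᵢdᵢ/nᵢ) / Σ(bᵢcᵢ/nᵢ), where nᵢ is the stratum total.
Stratum 1 (< 50 years): n = 1779; a·d/n = 684·285/1779 = 109.5784; b·c/n = 779·31/1779 = 13.5745
Stratum 2 (≥ 50 years): n = 383; a·d/n = 58·161/383 = 24.3812; b·c/n = 133·31/383 = 10.7650
OR_MH = (109.5784 + 24.3812) / (13.5745 + 10.7650) = 133.9596 / 24.3395 = 5.50380

5.50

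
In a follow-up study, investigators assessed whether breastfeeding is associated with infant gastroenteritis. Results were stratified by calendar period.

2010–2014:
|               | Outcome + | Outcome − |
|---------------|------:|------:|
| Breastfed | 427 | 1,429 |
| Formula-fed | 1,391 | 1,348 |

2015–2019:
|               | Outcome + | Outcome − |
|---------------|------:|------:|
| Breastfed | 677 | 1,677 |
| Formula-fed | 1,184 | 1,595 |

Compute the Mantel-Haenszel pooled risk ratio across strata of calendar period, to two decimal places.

0.56

RR_MH = Σ(aᵢ·n₀ᵢ/nᵢ) / Σ(cᵢ·n₁ᵢ/nᵢ), with n₁ᵢ = aᵢ+bᵢ (exposed), n₀ᵢ = cᵢ+dᵢ (unexposed), nᵢ = n₁ᵢ+n₀ᵢ.
Stratum 1 (2010–2014): n₁ = 1856, n₀ = 2739, n = 4595; a·n₀/n = 427·2739/4595 = 254.5273; c·n₁/n = 1391·1856/4595 = 561.8490
Stratum 2 (2015–2019): n₁ = 2354, n₀ = 2779, n = 5133; a·n₀/n = 677·2779/5133 = 366.5270; c·n₁/n = 1184·2354/5133 = 542.9838
RR_MH = (254.5273 + 366.5270) / (561.8490 + 542.9838) = 621.0543 / 1104.8328 = 0.56213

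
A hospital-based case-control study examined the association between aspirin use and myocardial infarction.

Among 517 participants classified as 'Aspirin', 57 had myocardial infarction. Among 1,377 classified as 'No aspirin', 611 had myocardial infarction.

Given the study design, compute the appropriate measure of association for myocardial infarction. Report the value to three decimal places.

From the description: a = 57, b = 460, c = 611, d = 766.
This is a hospital-based case-control study: participants were sampled on outcome status, so risks in the source population cannot be estimated directly — relative risk is not valid here. The odds ratio is the appropriate measure.
OR = (a·d)/(b·c) = (57 × 766) / (460 × 611) = 43662 / 281060 = 0.15535

0.155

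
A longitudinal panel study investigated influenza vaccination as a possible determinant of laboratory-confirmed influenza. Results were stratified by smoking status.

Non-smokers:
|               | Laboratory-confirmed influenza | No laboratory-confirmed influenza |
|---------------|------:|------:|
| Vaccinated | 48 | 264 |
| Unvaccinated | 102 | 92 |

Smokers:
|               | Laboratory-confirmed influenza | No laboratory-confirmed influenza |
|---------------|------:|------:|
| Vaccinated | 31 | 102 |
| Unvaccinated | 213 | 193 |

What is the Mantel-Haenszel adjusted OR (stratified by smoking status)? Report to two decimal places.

OR_MH = Σ(aᵢdᵢ/nᵢ) / Σ(bᵢcᵢ/nᵢ), where nᵢ is the stratum total.
Stratum 1 (Non-smokers): n = 506; a·d/n = 48·92/506 = 8.7273; b·c/n = 264·102/506 = 53.2174
Stratum 2 (Smokers): n = 539; a·d/n = 31·193/539 = 11.1002; b·c/n = 102·213/539 = 40.3080
OR_MH = (8.7273 + 11.1002) / (53.2174 + 40.3080) = 19.8275 / 93.5254 = 0.21200

0.21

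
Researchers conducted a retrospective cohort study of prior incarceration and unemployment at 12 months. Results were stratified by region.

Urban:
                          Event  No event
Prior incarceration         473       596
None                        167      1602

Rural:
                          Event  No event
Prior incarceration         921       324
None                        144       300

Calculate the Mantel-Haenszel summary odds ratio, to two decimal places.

6.87

OR_MH = Σ(aᵢdᵢ/nᵢ) / Σ(bᵢcᵢ/nᵢ), where nᵢ is the stratum total.
Stratum 1 (Urban): n = 2838; a·d/n = 473·1602/2838 = 267.0000; b·c/n = 596·167/2838 = 35.0712
Stratum 2 (Rural): n = 1689; a·d/n = 921·300/1689 = 163.5879; b·c/n = 324·144/1689 = 27.6234
OR_MH = (267.0000 + 163.5879) / (35.0712 + 27.6234) = 430.5879 / 62.6946 = 6.86802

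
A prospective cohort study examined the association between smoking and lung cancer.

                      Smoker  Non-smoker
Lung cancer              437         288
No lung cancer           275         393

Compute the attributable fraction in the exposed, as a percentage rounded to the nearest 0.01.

31.10

Reading the table with exposure as columns: a = 437 (Smoker, case), b = 275 (Smoker, non-case), c = 288 (Non-smoker, case), d = 393.
Risk in exposed = 437/712 = 0.61376; risk in unexposed = 288/681 = 0.42291.
RR = 0.61376/0.42291 = 1.45130
AR% = (RR − 1)/RR × 100 = (1.45130 − 1)/1.45130 × 100 = 31.0961%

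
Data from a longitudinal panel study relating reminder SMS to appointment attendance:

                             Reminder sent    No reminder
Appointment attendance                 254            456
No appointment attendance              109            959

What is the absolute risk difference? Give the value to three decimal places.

Reading the table with exposure as columns: a = 254 (Reminder sent, case), b = 109 (Reminder sent, non-case), c = 456 (No reminder, case), d = 959.
Risk in exposed = 254/363 = 0.699725; risk in unexposed = 456/1415 = 0.322261.
Risk difference = 0.699725 − 0.322261 = 0.377463

0.377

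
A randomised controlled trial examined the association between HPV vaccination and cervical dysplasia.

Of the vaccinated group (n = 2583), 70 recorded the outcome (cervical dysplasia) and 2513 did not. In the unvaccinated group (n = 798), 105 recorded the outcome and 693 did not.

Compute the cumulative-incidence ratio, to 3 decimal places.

0.206

From the description: a = 70, b = 2513, c = 105, d = 693.
Risk in exposed = 70/2583 = 0.02710; risk in unexposed = 105/798 = 0.13158.
RR = 0.02710 / 0.13158 = 0.20596
The risk is 79% lower among the exposed than among the unexposed.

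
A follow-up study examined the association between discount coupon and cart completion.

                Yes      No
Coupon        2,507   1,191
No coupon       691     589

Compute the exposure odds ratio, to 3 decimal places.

Cells: a = 2507, b = 1191, c = 691, d = 589.
OR = (a·d)/(b·c) = (2507 × 589) / (1191 × 691) = 1476623 / 822981 = 1.79424
The odds of cart completion are about 1.79 times as high in the coupon group.

1.794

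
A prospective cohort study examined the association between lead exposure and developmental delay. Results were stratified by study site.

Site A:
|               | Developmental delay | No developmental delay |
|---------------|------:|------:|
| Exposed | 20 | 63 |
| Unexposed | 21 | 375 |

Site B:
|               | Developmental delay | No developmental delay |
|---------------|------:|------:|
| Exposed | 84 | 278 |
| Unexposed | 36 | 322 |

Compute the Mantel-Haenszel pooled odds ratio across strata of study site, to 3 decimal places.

3.194

OR_MH = Σ(aᵢdᵢ/nᵢ) / Σ(bᵢcᵢ/nᵢ), where nᵢ is the stratum total.
Stratum 1 (Site A): n = 479; a·d/n = 20·375/479 = 15.6576; b·c/n = 63·21/479 = 2.7620
Stratum 2 (Site B): n = 720; a·d/n = 84·322/720 = 37.5667; b·c/n = 278·36/720 = 13.9000
OR_MH = (15.6576 + 37.5667) / (2.7620 + 13.9000) = 53.2243 / 16.6620 = 3.19435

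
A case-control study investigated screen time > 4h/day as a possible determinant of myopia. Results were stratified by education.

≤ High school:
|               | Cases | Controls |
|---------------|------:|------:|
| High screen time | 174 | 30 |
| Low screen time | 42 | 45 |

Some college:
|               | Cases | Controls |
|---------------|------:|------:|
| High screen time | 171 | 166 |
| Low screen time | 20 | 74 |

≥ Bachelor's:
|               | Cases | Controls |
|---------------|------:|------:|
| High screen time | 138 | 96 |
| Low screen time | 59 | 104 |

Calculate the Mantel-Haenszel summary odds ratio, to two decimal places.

OR_MH = Σ(aᵢdᵢ/nᵢ) / Σ(bᵢcᵢ/nᵢ), where nᵢ is the stratum total.
Stratum 1 (≤ High school): n = 291; a·d/n = 174·45/291 = 26.9072; b·c/n = 30·42/291 = 4.3299
Stratum 2 (Some college): n = 431; a·d/n = 171·74/431 = 29.3596; b·c/n = 166·20/431 = 7.7030
Stratum 3 (≥ Bachelor's): n = 397; a·d/n = 138·104/397 = 36.1511; b·c/n = 96·59/397 = 14.2670
OR_MH = (26.9072 + 29.3596 + 36.1511) / (4.3299 + 7.7030 + 14.2670) = 92.4180 / 26.2999 = 3.51400

3.51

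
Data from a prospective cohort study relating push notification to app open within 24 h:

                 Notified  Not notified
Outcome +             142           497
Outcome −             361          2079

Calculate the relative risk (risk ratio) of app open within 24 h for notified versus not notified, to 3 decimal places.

1.463

Reading the table with exposure as columns: a = 142 (Notified, case), b = 361 (Notified, non-case), c = 497 (Not notified, case), d = 2079.
Risk in exposed = 142/503 = 0.28231; risk in unexposed = 497/2576 = 0.19293.
RR = 0.28231 / 0.19293 = 1.46322
The risk among the exposed is 1.46 times that among the unexposed.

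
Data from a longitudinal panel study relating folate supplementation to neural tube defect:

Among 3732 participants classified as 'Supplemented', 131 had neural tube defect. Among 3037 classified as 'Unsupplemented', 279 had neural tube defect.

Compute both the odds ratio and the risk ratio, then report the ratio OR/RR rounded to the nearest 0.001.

From the description: a = 131, b = 3601, c = 279, d = 2758.
OR = (131·2758)/(3601·279) = 361298/1004679 = 0.35962
Risk in exposed = 131/3732 = 0.03510; risk in unexposed = 279/3037 = 0.09187; RR = 0.38209
OR/RR = 0.35962 / 0.38209 = 0.94117
The outcome is rare in both groups, so OR ≈ RR (ratio near 1).

0.941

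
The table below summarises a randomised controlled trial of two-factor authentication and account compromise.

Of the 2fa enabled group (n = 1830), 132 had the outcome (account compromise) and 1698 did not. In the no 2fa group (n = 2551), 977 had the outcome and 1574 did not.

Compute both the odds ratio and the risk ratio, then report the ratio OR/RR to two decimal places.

From the description: a = 132, b = 1698, c = 977, d = 1574.
OR = (132·1574)/(1698·977) = 207768/1658946 = 0.12524
Risk in exposed = 132/1830 = 0.07213; risk in unexposed = 977/2551 = 0.38299; RR = 0.18834
OR/RR = 0.12524 / 0.18834 = 0.66498
The outcome is not rare, so the OR lies further from 1 than the RR.

0.66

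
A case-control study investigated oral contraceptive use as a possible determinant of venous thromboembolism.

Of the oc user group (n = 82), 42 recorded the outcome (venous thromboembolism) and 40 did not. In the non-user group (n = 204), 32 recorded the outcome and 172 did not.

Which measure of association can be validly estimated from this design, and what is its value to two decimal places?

From the description: a = 42, b = 40, c = 32, d = 172.
This is a case-control study: participants were sampled on outcome status, so risks in the source population cannot be estimated directly — relative risk is not valid here. The odds ratio is the appropriate measure.
OR = (a·d)/(b·c) = (42 × 172) / (40 × 32) = 7224 / 1280 = 5.64375

5.64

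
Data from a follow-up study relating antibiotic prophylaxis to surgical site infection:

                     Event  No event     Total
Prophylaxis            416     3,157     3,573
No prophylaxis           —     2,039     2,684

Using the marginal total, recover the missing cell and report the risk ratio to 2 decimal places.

The missing cell is in the unexposed row: 2684 − 2039 = 645.
So a = 416, b = 3157, c = 645, d = 2039.
RR = [a/(a+b)] / [c/(c+d)] = (416/3573) / (645/2684) = 0.11643/0.24031 = 0.48449

0.48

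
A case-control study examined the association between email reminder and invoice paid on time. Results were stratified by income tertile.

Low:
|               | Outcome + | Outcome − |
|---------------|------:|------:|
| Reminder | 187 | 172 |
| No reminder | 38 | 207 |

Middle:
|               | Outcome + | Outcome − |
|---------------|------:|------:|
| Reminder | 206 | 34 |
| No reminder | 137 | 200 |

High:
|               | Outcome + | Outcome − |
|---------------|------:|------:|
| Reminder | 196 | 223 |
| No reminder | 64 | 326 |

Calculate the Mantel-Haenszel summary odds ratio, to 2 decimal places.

5.87

OR_MH = Σ(aᵢdᵢ/nᵢ) / Σ(bᵢcᵢ/nᵢ), where nᵢ is the stratum total.
Stratum 1 (Low): n = 604; a·d/n = 187·207/604 = 64.0877; b·c/n = 172·38/604 = 10.8212
Stratum 2 (Middle): n = 577; a·d/n = 206·200/577 = 71.4038; b·c/n = 34·137/577 = 8.0728
Stratum 3 (High): n = 809; a·d/n = 196·326/809 = 78.9815; b·c/n = 223·64/809 = 17.6415
OR_MH = (64.0877 + 71.4038 + 78.9815) / (10.8212 + 8.0728 + 17.6415) = 214.4730 / 36.5355 = 5.87026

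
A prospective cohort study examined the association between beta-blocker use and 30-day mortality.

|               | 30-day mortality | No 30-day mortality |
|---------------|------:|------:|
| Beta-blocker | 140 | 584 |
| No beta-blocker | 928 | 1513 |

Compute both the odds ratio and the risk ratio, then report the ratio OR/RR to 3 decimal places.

Cells: a = 140, b = 584, c = 928, d = 1513.
OR = (140·1513)/(584·928) = 211820/541952 = 0.39085
Risk in exposed = 140/724 = 0.19337; risk in unexposed = 928/2441 = 0.38017; RR = 0.50864
OR/RR = 0.39085 / 0.50864 = 0.76842
The outcome is not rare, so the OR lies further from 1 than the RR.

0.768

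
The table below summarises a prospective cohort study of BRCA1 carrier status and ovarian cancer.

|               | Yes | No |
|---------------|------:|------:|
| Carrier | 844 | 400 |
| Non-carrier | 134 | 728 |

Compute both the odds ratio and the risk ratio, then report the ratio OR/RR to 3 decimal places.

Cells: a = 844, b = 400, c = 134, d = 728.
OR = (844·728)/(400·134) = 614432/53600 = 11.46328
Risk in exposed = 844/1244 = 0.67846; risk in unexposed = 134/862 = 0.15545; RR = 4.36440
OR/RR = 11.46328 / 4.36440 = 2.62654
The outcome is not rare, so the OR lies further from 1 than the RR.

2.627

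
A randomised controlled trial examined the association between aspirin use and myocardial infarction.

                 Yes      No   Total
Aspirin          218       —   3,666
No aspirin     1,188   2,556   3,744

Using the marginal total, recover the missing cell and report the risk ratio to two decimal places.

0.19

The missing cell is in the exposed row: 3666 − 218 = 3448.
So a = 218, b = 3448, c = 1188, d = 2556.
RR = [a/(a+b)] / [c/(c+d)] = (218/3666) / (1188/3744) = 0.05947/0.31731 = 0.18741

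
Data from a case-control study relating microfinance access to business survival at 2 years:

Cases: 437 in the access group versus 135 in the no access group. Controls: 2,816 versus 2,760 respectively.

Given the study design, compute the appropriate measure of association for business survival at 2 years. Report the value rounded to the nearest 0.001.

3.173

From the description: a = 437, b = 2816, c = 135, d = 2760.
This is a case-control study: participants were sampled on outcome status, so risks in the source population cannot be estimated directly — relative risk is not valid here. The odds ratio is the appropriate measure.
OR = (a·d)/(b·c) = (437 × 2760) / (2816 × 135) = 1206120 / 380160 = 3.17266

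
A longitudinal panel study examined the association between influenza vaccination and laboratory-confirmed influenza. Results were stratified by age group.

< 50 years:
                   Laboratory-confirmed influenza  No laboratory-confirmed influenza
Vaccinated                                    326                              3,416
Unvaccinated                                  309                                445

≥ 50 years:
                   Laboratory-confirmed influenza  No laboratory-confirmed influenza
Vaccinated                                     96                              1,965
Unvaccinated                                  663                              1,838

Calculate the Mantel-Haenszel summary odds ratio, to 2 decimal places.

0.14

OR_MH = Σ(aᵢdᵢ/nᵢ) / Σ(bᵢcᵢ/nᵢ), where nᵢ is the stratum total.
Stratum 1 (< 50 years): n = 4496; a·d/n = 326·445/4496 = 32.2665; b·c/n = 3416·309/4496 = 234.7740
Stratum 2 (≥ 50 years): n = 4562; a·d/n = 96·1838/4562 = 38.6778; b·c/n = 1965·663/4562 = 285.5754
OR_MH = (32.2665 + 38.6778) / (234.7740 + 285.5754) = 70.9442 / 520.3494 = 0.13634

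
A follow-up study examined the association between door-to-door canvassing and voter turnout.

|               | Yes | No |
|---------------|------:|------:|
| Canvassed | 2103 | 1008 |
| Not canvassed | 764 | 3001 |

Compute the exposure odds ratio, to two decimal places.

Cells: a = 2103, b = 1008, c = 764, d = 3001.
OR = (a·d)/(b·c) = (2103 × 3001) / (1008 × 764) = 6311103 / 770112 = 8.19505
The odds of voter turnout are about 8.20 times as high in the canvassed group.

8.20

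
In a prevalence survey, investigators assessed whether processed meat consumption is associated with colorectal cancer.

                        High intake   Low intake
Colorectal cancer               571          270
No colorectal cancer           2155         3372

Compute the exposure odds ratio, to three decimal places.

3.309

Reading the table with exposure as columns: a = 571 (High intake, case), b = 2155 (High intake, non-case), c = 270 (Low intake, case), d = 3372.
OR = (a·d)/(b·c) = (571 × 3372) / (2155 × 270) = 1925412 / 581850 = 3.30912
The odds of colorectal cancer are about 3.31 times as high in the high intake group.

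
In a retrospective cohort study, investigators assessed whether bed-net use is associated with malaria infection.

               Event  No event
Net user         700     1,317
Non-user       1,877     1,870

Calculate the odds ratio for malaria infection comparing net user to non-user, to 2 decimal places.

0.53

Cells: a = 700, b = 1317, c = 1877, d = 1870.
OR = (a·d)/(b·c) = (700 × 1870) / (1317 × 1877) = 1309000 / 2472009 = 0.52953
Exposure is associated with lower odds of malaria infection (OR = 0.53 < 1).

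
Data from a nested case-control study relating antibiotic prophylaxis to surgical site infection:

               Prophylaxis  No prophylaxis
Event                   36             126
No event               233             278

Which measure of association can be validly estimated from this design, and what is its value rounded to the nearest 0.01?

Reading the table with exposure as columns: a = 36 (Prophylaxis, case), b = 233 (Prophylaxis, non-case), c = 126 (No prophylaxis, case), d = 278.
This is a nested case-control study: participants were sampled on outcome status, so risks in the source population cannot be estimated directly — relative risk is not valid here. The odds ratio is the appropriate measure.
OR = (a·d)/(b·c) = (36 × 278) / (233 × 126) = 10008 / 29358 = 0.34090

0.34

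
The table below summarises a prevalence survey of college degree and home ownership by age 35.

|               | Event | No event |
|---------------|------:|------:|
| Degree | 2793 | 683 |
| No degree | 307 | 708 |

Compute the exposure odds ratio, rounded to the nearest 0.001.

9.431

Cells: a = 2793, b = 683, c = 307, d = 708.
OR = (a·d)/(b·c) = (2793 × 708) / (683 × 307) = 1977444 / 209681 = 9.43073
The odds of home ownership by age 35 are about 9.43 times as high in the degree group.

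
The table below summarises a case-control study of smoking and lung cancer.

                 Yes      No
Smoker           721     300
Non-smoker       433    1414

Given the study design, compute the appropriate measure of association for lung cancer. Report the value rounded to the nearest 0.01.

Cells: a = 721, b = 300, c = 433, d = 1414.
This is a case-control study: participants were sampled on outcome status, so risks in the source population cannot be estimated directly — relative risk is not valid here. The odds ratio is the appropriate measure.
OR = (a·d)/(b·c) = (721 × 1414) / (300 × 433) = 1019494 / 129900 = 7.84830

7.85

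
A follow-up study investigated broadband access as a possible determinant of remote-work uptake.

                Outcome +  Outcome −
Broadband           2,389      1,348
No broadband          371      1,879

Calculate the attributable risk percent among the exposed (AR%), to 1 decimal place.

74.2

Cells: a = 2389, b = 1348, c = 371, d = 1879.
Risk in exposed = 2389/3737 = 0.63928; risk in unexposed = 371/2250 = 0.16489.
RR = 0.63928/0.16489 = 3.87705
AR% = (RR − 1)/RR × 100 = (3.87705 − 1)/3.87705 × 100 = 74.2072%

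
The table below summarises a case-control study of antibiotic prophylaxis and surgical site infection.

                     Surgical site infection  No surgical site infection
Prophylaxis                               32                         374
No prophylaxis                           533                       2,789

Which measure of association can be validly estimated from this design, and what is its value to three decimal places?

Cells: a = 32, b = 374, c = 533, d = 2789.
This is a case-control study: participants were sampled on outcome status, so risks in the source population cannot be estimated directly — relative risk is not valid here. The odds ratio is the appropriate measure.
OR = (a·d)/(b·c) = (32 × 2789) / (374 × 533) = 89248 / 199342 = 0.44771

0.448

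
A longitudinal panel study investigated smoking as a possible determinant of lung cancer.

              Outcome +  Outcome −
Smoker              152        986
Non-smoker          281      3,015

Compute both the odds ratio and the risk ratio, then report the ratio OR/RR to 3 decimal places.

Cells: a = 152, b = 986, c = 281, d = 3015.
OR = (152·3015)/(986·281) = 458280/277066 = 1.65405
Risk in exposed = 152/1138 = 0.13357; risk in unexposed = 281/3296 = 0.08525; RR = 1.56669
OR/RR = 1.65405 / 1.56669 = 1.05576
The outcome is not rare, so the OR lies further from 1 than the RR.

1.056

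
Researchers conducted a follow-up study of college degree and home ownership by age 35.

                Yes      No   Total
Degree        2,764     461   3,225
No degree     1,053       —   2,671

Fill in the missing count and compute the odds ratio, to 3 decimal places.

9.213

The missing cell is in the unexposed row: 2671 − 1053 = 1618.
So a = 2764, b = 461, c = 1053, d = 1618.
OR = (a·d)/(b·c) = (2764 × 1618) / (461 × 1053) = 4472152 / 485433 = 9.21271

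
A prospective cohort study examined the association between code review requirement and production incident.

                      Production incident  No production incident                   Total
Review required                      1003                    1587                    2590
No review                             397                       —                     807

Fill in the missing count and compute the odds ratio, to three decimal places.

0.653

The missing cell is in the unexposed row: 807 − 397 = 410.
So a = 1003, b = 1587, c = 397, d = 410.
OR = (a·d)/(b·c) = (1003 × 410) / (1587 × 397) = 411230 / 630039 = 0.65271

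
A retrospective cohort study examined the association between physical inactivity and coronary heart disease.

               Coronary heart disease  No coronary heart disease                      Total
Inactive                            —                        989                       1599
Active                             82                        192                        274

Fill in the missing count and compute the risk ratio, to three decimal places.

The missing cell is in the exposed row: 1599 − 989 = 610.
So a = 610, b = 989, c = 82, d = 192.
RR = [a/(a+b)] / [c/(c+d)] = (610/1599) / (82/274) = 0.38149/0.29927 = 1.27473

1.275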